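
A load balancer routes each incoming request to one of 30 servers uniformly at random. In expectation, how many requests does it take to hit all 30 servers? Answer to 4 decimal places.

Split into phases: going from k distinct to k+1 distinct takes on average 30/(30-k) requests.
E[T] = 30/30 + 30/29 + 30/28 + ... + 30/2 + 30/1 = 30·H_{30}.
H_{30} = 3.99499, so E[T] = 119.84961.

119.8496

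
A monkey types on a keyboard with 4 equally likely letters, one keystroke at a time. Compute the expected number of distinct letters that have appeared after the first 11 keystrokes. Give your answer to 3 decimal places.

For each letter, P(seen in 11 keystrokes) = 1 - (3/4)^11 = 0.9578.
By linearity of expectation, E[distinct seen] = 4·(1 - (3/4)^11) = 3.8311.

3.831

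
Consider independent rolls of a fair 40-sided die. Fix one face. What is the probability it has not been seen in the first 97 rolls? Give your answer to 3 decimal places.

Each roll misses the fixed face with probability (40-1)/40 = 39/40, independently.
P(still missing after 97) = (39/40)^97 = 0.0858.

0.086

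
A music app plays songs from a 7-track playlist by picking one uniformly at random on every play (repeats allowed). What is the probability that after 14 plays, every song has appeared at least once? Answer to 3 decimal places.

0.367

By inclusion–exclusion over which songs are missing,
P(all seen) = Σ_{j=0}^{7} (-1)^j C(7,j)((7-j)/7)^14
= 1.0000 - 0.8088 + 0.1890 - 0.0139 + 0.0002 - 0.0000 + 0.0000 - 0.0000
= 0.3666.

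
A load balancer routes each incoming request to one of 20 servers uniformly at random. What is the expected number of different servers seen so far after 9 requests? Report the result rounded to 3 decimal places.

For each server, P(seen in 9 requests) = 1 - (19/20)^9 = 0.3698.
By linearity of expectation, E[distinct seen] = 20·(1 - (19/20)^9) = 7.3950.

7.395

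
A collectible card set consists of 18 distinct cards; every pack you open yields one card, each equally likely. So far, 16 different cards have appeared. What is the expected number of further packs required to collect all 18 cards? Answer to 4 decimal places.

27.0000

The wait to go from k to k+1 distinct cards is geometric with mean 18/(18-k).
Sum over k = 16,...,17: E = 18/2 + 18/1 = 27.00000.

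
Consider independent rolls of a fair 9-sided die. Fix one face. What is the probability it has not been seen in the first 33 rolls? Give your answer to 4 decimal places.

0.0205

Each roll misses the fixed face with probability (9-1)/9 = 8/9, independently.
P(still missing after 33) = (8/9)^33 = 0.02051.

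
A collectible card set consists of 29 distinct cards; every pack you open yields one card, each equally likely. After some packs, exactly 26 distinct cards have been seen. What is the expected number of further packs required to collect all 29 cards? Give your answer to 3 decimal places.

From k distinct to k+1 distinct takes on average 29/(29-k) packs.
Sum over k = 26,...,28: E = 29/3 + 29/2 + 29/1 = 53.1667.

53.167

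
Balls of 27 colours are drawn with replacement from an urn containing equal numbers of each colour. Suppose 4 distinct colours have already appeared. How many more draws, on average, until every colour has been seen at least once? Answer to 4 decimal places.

100.8259

With k distinct colours already seen, the next new one takes an expected 27/(27-k) draws.
Sum over k = 4,...,26: E = 27/23 + 27/22 + 27/21 + ... + 27/2 + 27/1 = 100.82587.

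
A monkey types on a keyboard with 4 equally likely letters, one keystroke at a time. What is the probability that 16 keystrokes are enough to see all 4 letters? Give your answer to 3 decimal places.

Let A_i be the event that letter i is missing after 16 keystrokes. By inclusion–exclusion on the A_i,
P(all seen) = Σ_{j=0}^{4} (-1)^j C(4,j)((4-j)/4)^16
= 1.0000 - 0.0401 + 0.0001 - 0.0000 + 0.0000
= 0.9600.

0.960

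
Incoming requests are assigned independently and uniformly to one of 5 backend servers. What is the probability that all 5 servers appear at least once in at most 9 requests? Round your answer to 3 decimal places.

By inclusion–exclusion over which servers are missing,
P(all seen) = Σ_{j=0}^{5} (-1)^j C(5,j)((5-j)/5)^9
= 1.0000 - 0.6711 + 0.1008 - 0.0026 + 0.0000 - 0.0000
= 0.4271.

0.427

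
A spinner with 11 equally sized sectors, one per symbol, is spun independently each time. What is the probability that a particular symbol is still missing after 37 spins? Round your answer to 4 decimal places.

0.0294

On each spin the fixed symbol fails to appear with probability 10/11.
P(still missing after 37) = (10/11)^37 = 0.02941.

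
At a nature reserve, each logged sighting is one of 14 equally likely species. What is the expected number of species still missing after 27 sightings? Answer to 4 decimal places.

1.8930

For each species, P(unseen after 27) = (13/14)^27 = 0.13521.
By linearity of expectation, E[unseen] = 14·(13/14)^27 = 1.89296.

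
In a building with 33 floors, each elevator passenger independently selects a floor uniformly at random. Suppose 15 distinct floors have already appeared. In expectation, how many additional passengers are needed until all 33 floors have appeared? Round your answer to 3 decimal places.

115.339

From k distinct to k+1 distinct takes on average 33/(33-k) passengers.
Sum over k = 15,...,32: E = 33/18 + 33/17 + 33/16 + ... + 33/2 + 33/1 = 115.3386.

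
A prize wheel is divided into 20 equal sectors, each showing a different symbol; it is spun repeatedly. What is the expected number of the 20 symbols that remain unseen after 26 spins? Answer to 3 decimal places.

For each symbol, P(unseen after 26) = (19/20)^26 = 0.2635.
By linearity of expectation, E[unseen] = 20·(19/20)^26 = 5.2704.

5.270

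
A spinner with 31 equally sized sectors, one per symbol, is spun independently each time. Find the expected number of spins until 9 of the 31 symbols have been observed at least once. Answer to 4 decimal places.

Going from k to k+1 distinct takes a geometric number of spins with mean 31/(31-k).
Sum over k = 0,...,8: E = 31/31 + 31/30 + 31/29 + ... + 31/24 + 31/23 = 10.42939.

10.4294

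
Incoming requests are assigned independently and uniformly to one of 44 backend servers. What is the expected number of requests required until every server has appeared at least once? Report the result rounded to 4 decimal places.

192.3999

Split into phases: going from k distinct to k+1 distinct takes on average 44/(44-k) requests.
E[T] = 44/44 + 44/43 + 44/42 + ... + 44/2 + 44/1 = 44·H_{44}.
H_{44} = 4.37273, so E[T] = 192.39994.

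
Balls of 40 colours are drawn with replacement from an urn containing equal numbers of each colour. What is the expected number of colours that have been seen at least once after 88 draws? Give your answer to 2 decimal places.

For each colour, P(seen in 88 draws) = 1 - (39/40)^88 = 0.892.
By linearity of expectation, E[distinct seen] = 40·(1 - (39/40)^88) = 35.690.

35.69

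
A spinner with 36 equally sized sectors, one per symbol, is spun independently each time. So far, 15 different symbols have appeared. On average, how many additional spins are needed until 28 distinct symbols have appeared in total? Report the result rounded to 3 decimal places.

With k distinct symbols already seen, the next new one takes an expected 36/(36-k) spins.
Sum over k = 15,...,27: E = 36/21 + 36/20 + 36/19 + ... + 36/10 + 36/9 = 33.3901.

33.390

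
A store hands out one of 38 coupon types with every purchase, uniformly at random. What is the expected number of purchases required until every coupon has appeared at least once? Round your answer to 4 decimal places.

160.6603

After k distinct coupons have appeared, the next purchase gives a new one with probability (38-k)/38, so the expected wait for the (k+1)-th is 38/(38-k).
E[T] = 38/38 + 38/37 + 38/36 + ... + 38/2 + 38/1 = 38·H_{38}.
H_{38} = 4.22790, so E[T] = 160.66028.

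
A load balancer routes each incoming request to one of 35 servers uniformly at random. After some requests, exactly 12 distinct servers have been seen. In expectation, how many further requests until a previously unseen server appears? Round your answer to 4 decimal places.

1.5217

Each request yields a new server with probability (35-12)/35 = 23/35, so the wait is geometric with mean 35/23.
E = 35/23 = 1.52174.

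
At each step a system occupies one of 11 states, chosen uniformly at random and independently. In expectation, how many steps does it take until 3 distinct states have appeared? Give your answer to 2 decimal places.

With k distinct states already seen, the next new one arrives after an expected 11/(11-k) steps.
Sum over k = 0,...,2: E = 11/11 + 11/10 + 11/9 = 3.322.

3.32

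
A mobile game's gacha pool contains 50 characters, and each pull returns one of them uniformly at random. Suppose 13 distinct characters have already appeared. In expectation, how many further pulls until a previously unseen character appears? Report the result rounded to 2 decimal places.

1.35

Each pull yields a new character with probability (50-13)/50 = 37/50, so the wait is geometric with mean 50/37.
E = 50/37 = 1.351.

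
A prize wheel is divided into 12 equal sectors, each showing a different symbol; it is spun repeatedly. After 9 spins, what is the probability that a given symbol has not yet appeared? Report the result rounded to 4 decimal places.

0.4570

Each spin misses the fixed symbol with probability (12-1)/12 = 11/12, independently.
P(still missing after 9) = (11/12)^9 = 0.45699.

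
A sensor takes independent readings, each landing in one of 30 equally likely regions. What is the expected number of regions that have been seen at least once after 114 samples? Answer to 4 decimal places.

29.3710

For each region, P(seen in 114 samples) = 1 - (29/30)^114 = 0.97903.
By linearity of expectation, E[distinct seen] = 30·(1 - (29/30)^114) = 29.37097.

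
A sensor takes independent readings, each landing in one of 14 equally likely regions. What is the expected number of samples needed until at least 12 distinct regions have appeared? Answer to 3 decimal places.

Going from k to k+1 distinct takes a geometric number of samples with mean 14/(14-k).
Sum over k = 0,...,11: E = 14/14 + 14/13 + 14/12 + ... + 14/4 + 14/3 = 24.5219.

24.522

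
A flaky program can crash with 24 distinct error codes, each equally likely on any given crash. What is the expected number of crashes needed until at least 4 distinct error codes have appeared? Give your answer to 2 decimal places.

4.28

With k distinct error codes already seen, the next new one arrives after an expected 24/(24-k) crashes.
Sum over k = 0,...,3: E = 24/24 + 24/23 + 24/22 + 24/21 = 4.277.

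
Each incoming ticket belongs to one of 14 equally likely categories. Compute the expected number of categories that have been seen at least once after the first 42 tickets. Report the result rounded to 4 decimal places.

13.3772

For each category, P(seen in 42 tickets) = 1 - (13/14)^42 = 0.95551.
By linearity of expectation, E[distinct seen] = 14·(1 - (13/14)^42) = 13.37717.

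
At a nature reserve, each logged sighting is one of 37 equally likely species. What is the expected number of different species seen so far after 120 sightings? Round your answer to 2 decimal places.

35.62

For each species, P(seen in 120 sightings) = 1 - (36/37)^120 = 0.963.
By linearity of expectation, E[distinct seen] = 37·(1 - (36/37)^120) = 35.619.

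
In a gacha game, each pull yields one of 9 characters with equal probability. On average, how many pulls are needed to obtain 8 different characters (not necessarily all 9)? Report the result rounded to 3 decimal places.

16.461

Going from k to k+1 distinct takes a geometric number of pulls with mean 9/(9-k).
Sum over k = 0,...,7: E = 9/9 + 9/8 + 9/7 + ... + 9/3 + 9/2 = 16.4607.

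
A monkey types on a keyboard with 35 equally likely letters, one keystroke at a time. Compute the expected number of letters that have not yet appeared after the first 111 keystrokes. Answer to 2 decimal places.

1.40

For each letter, P(unseen after 111) = (34/35)^111 = 0.040.
By linearity of expectation, E[unseen] = 35·(34/35)^111 = 1.402.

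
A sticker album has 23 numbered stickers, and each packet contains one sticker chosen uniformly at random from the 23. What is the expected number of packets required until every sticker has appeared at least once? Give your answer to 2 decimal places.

85.89

Split into phases: going from k distinct to k+1 distinct takes on average 23/(23-k) packets.
E[T] = 23/23 + 23/22 + 23/21 + ... + 23/2 + 23/1 = 23·H_{23}.
H_{23} = 3.734, so E[T] = 85.889.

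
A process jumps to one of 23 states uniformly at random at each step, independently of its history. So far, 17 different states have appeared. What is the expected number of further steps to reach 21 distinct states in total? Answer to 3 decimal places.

21.850

The wait to go from k to k+1 distinct states is geometric with mean 23/(23-k).
Sum over k = 17,...,20: E = 23/6 + 23/5 + 23/4 + 23/3 = 21.8500.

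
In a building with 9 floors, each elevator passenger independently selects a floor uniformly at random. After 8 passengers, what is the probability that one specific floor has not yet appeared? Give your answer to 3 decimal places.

0.390

On each passenger the fixed floor fails to appear with probability 8/9.
P(still missing after 8) = (8/9)^8 = 0.3897.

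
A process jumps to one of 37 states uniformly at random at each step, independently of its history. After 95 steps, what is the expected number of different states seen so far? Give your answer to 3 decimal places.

34.260

For each state, P(seen in 95 steps) = 1 - (36/37)^95 = 0.9259.
By linearity of expectation, E[distinct seen] = 37·(1 - (36/37)^95) = 34.2598.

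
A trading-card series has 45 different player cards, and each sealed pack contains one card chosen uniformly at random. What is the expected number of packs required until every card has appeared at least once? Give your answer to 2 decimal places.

The wait to go from k to k+1 distinct cards is geometric with mean 45/(45-k).
E[T] = 45/45 + 45/44 + 45/43 + ... + 45/2 + 45/1 = 45·H_{45}.
H_{45} = 4.395, so E[T] = 197.773.

197.77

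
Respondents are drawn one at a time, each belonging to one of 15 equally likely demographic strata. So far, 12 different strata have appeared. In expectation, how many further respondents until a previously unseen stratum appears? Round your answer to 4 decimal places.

5.0000

The number of respondents until the next new stratum is geometric with success probability 3/15, so its mean is 15/3.
E = 15/3 = 5.00000.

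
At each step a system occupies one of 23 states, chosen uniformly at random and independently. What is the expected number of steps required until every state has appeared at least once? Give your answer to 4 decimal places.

85.8887

Split into phases: going from k distinct to k+1 distinct takes on average 23/(23-k) steps.
E[T] = 23/23 + 23/22 + 23/21 + ... + 23/2 + 23/1 = 23·H_{23}.
H_{23} = 3.73429, so E[T] = 85.88870.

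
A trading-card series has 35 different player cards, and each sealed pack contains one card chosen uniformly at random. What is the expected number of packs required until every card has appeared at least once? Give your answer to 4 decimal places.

145.1373

The wait to go from k to k+1 distinct cards is geometric with mean 35/(35-k).
E[T] = 35/35 + 35/34 + 35/33 + ... + 35/2 + 35/1 = 35·H_{35}.
H_{35} = 4.14678, so E[T] = 145.13735.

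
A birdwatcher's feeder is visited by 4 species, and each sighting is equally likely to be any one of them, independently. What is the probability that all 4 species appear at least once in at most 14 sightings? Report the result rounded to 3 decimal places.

0.929

By inclusion–exclusion over which species are missing,
P(all seen) = Σ_{j=0}^{4} (-1)^j C(4,j)((4-j)/4)^14
= 1.0000 - 0.0713 + 0.0004 - 0.0000 + 0.0000
= 0.9291.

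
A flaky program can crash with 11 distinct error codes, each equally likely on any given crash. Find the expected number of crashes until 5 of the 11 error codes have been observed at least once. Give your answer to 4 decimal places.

6.2687

With k distinct error codes already seen, the next new one arrives after an expected 11/(11-k) crashes.
Sum over k = 0,...,4: E = 11/11 + 11/10 + 11/9 + 11/8 + 11/7 = 6.26865.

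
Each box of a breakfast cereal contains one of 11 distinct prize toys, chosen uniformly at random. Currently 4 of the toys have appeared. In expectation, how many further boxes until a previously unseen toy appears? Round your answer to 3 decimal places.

The number of boxes until the next new toy is geometric with success probability 7/11, so its mean is 11/7.
E = 11/7 = 1.5714.

1.571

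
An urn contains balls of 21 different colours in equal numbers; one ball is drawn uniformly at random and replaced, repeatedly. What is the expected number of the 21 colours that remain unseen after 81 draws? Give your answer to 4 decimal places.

For each colour, P(unseen after 81) = (20/21)^81 = 0.01922.
By linearity of expectation, E[unseen] = 21·(20/21)^81 = 0.40354.

0.4035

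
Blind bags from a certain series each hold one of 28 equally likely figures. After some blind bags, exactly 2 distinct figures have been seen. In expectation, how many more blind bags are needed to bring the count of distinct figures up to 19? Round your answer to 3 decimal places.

With k distinct figures already seen, the next new one takes an expected 28/(28-k) blind bags.
Sum over k = 2,...,18: E = 28/26 + 28/25 + 28/24 + ... + 28/11 + 28/10 = 28.7126.

28.713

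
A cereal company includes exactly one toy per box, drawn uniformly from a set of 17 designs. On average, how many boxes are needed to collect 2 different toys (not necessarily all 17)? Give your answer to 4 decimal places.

2.0625

With k distinct toys already seen, the next new one arrives after an expected 17/(17-k) boxes.
Sum over k = 0,...,1: E = 17/17 + 17/16 = 2.06250.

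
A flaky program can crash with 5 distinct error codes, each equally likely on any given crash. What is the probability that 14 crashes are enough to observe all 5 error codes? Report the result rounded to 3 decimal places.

By inclusion–exclusion over which error codes are missing,
P(all seen) = Σ_{j=0}^{5} (-1)^j C(5,j)((5-j)/5)^14
= 1.0000 - 0.2199 + 0.0078 - 0.0000 + 0.0000 - 0.0000
= 0.7879.

0.788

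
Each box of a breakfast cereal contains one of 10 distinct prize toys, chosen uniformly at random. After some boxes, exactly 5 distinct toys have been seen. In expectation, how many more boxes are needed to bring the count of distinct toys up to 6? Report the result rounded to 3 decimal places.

2.000

With k distinct toys already seen, the next new one takes an expected 10/(10-k) boxes.
Only the k = 5 term is needed: E = 10/5 = 2.0000.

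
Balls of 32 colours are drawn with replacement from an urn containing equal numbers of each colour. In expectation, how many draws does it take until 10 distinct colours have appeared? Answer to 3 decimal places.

Going from k to k+1 distinct takes a geometric number of draws with mean 32/(32-k).
Sum over k = 0,...,9: E = 32/32 + 32/31 + 32/30 + ... + 32/24 + 32/23 = 11.7658.

11.766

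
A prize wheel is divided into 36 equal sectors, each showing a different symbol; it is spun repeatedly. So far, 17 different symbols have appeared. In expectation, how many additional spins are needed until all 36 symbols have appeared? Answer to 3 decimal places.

127.719

From k distinct to k+1 distinct takes on average 36/(36-k) spins.
Sum over k = 17,...,35: E = 36/19 + 36/18 + 36/17 + ... + 36/2 + 36/1 = 127.7186.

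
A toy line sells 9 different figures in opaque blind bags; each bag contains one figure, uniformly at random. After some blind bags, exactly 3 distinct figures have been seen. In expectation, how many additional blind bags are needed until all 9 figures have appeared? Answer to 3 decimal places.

With k distinct figures already seen, the next new one takes an expected 9/(9-k) blind bags.
Sum over k = 3,...,8: E = 9/6 + 9/5 + 9/4 + 9/3 + 9/2 + 9/1 = 22.0500.

22.050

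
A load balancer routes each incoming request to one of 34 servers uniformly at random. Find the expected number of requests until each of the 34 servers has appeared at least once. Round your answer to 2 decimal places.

After k distinct servers have appeared, the next request gives a new one with probability (34-k)/34, so the expected wait for the (k+1)-th is 34/(34-k).
E[T] = 34/34 + 34/33 + 34/32 + ... + 34/2 + 34/1 = 34·H_{34}.
H_{34} = 4.118, so E[T] = 140.019.

140.02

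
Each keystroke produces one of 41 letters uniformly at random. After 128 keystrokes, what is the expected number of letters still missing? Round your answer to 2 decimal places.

For each letter, P(unseen after 128) = (40/41)^128 = 0.042.
By linearity of expectation, E[unseen] = 41·(40/41)^128 = 1.738.

1.74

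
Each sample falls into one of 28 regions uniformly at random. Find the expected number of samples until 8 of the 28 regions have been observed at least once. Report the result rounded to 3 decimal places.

9.224

Going from k to k+1 distinct takes a geometric number of samples with mean 28/(28-k).
Sum over k = 0,...,7: E = 28/28 + 28/27 + 28/26 + ... + 28/22 + 28/21 = 9.2241.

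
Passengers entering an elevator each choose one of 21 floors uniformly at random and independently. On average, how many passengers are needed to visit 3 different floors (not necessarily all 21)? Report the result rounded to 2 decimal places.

With k distinct floors already seen, the next new one arrives after an expected 21/(21-k) passengers.
Sum over k = 0,...,2: E = 21/21 + 21/20 + 21/19 = 3.155.

3.16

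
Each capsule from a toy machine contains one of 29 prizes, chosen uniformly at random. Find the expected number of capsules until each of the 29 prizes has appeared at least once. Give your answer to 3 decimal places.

The wait to go from k to k+1 distinct prizes is geometric with mean 29/(29-k).
E[T] = 29/29 + 29/28 + 29/27 + ... + 29/2 + 29/1 = 29·H_{29}.
H_{29} = 3.9617, so E[T] = 114.8880.

114.888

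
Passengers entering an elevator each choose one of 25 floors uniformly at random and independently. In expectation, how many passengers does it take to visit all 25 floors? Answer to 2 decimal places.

95.40

After k distinct floors have appeared, the next passenger gives a new one with probability (25-k)/25, so the expected wait for the (k+1)-th is 25/(25-k).
E[T] = 25/25 + 25/24 + 25/23 + ... + 25/2 + 25/1 = 25·H_{25}.
H_{25} = 3.816, so E[T] = 95.399.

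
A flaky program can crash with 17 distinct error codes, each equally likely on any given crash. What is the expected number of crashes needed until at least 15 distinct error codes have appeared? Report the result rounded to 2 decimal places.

32.97

With k distinct error codes already seen, the next new one arrives after an expected 17/(17-k) crashes.
Sum over k = 0,...,14: E = 17/17 + 17/16 + 17/15 + ... + 17/4 + 17/3 = 32.972.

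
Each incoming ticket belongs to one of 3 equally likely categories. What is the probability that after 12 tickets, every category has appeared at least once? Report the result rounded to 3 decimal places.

By inclusion–exclusion over which categories are missing,
P(all seen) = Σ_{j=0}^{3} (-1)^j C(3,j)((3-j)/3)^12
= 1.0000 - 0.0231 + 0.0000 - 0.0000
= 0.9769.

0.977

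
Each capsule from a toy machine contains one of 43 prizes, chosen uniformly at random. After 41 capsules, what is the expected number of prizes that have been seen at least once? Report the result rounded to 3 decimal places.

For each prize, P(seen in 41 capsules) = 1 - (42/43)^41 = 0.6189.
By linearity of expectation, E[distinct seen] = 43·(1 - (42/43)^41) = 26.6136.

26.614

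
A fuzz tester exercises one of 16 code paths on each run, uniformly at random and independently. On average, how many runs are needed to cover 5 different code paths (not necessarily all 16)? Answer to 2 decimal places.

5.77

Going from k to k+1 distinct takes a geometric number of runs with mean 16/(16-k).
Sum over k = 0,...,4: E = 16/16 + 16/15 + 16/14 + 16/13 + 16/12 = 5.774.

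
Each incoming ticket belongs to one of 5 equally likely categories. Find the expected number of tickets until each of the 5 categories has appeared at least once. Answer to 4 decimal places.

After k distinct categories have appeared, the next ticket gives a new one with probability (5-k)/5, so the expected wait for the (k+1)-th is 5/(5-k).
E[T] = 5/5 + 5/4 + 5/3 + 5/2 + 5/1 = 5·H_{5}.
H_{5} = 2.28333, so E[T] = 11.41667.

11.4167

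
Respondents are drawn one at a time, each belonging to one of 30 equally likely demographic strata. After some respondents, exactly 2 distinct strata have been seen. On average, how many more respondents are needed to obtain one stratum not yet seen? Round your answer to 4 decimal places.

1.0714

The number of respondents until the next new stratum is geometric with success probability 28/30, so its mean is 30/28.
E = 30/28 = 1.07143.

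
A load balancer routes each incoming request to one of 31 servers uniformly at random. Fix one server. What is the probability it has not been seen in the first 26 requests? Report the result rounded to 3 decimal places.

On each request the fixed server fails to appear with probability 30/31.
P(still missing after 26) = (30/31)^26 = 0.4263.

0.426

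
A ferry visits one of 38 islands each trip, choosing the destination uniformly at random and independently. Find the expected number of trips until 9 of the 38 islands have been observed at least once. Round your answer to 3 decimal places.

With k distinct islands already seen, the next new one arrives after an expected 38/(38-k) trips.
Sum over k = 0,...,8: E = 38/38 + 38/37 + 38/36 + ... + 38/31 + 38/30 = 10.1174.

10.117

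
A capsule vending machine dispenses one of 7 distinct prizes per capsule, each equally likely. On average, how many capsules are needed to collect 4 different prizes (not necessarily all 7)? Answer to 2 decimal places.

Going from k to k+1 distinct takes a geometric number of capsules with mean 7/(7-k).
Sum over k = 0,...,3: E = 7/7 + 7/6 + 7/5 + 7/4 = 5.317.

5.32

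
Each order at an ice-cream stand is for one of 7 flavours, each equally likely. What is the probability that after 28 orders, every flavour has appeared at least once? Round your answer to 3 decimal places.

Let A_i be the event that flavour i is missing after 28 orders. By inclusion–exclusion on the A_i,
P(all seen) = Σ_{j=0}^{7} (-1)^j C(7,j)((7-j)/7)^28
= 1.0000 - 0.0935 + 0.0017 - 0.0000 + 0.0000 - 0.0000 + 0.0000 - 0.0000
= 0.9082.

0.908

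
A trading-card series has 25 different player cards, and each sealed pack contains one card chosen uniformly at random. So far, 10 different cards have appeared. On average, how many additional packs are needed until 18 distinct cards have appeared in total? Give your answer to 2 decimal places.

From k distinct to k+1 distinct takes on average 25/(25-k) packs.
Sum over k = 10,...,17: E = 25/15 + 25/14 + 25/13 + ... + 25/9 + 25/8 = 18.134.

18.13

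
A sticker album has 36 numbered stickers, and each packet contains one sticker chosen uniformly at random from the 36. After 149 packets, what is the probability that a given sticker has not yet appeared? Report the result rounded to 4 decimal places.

0.0150

On each packet the fixed sticker fails to appear with probability 35/36.
P(still missing after 149) = (35/36)^149 = 0.01503.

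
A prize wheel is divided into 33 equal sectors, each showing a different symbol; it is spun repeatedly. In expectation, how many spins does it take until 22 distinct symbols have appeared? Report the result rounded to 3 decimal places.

With k distinct symbols already seen, the next new one arrives after an expected 33/(33-k) spins.
Sum over k = 0,...,21: E = 33/33 + 33/32 + 33/31 + ... + 33/13 + 33/12 = 35.2744.

35.274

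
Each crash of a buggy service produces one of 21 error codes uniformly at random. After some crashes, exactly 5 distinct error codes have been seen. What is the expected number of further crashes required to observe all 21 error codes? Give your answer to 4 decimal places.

The wait to go from k to k+1 distinct error codes is geometric with mean 21/(21-k).
Sum over k = 5,...,20: E = 21/16 + 21/15 + 21/14 + ... + 21/2 + 21/1 = 70.99531.

70.9953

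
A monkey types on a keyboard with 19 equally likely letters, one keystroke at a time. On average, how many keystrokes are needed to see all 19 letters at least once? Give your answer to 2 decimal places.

67.41

The wait to go from k to k+1 distinct letters is geometric with mean 19/(19-k).
E[T] = 19/19 + 19/18 + 19/17 + ... + 19/2 + 19/1 = 19·H_{19}.
H_{19} = 3.548, so E[T] = 67.407.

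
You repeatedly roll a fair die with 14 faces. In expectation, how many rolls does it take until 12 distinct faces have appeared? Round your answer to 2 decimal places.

With k distinct faces already seen, the next new one arrives after an expected 14/(14-k) rolls.
Sum over k = 0,...,11: E = 14/14 + 14/13 + 14/12 + ... + 14/4 + 14/3 = 24.522.

24.52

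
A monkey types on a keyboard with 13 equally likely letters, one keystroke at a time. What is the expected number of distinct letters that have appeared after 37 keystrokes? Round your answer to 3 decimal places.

For each letter, P(seen in 37 keystrokes) = 1 - (12/13)^37 = 0.9483.
By linearity of expectation, E[distinct seen] = 13·(1 - (12/13)^37) = 12.3274.

12.327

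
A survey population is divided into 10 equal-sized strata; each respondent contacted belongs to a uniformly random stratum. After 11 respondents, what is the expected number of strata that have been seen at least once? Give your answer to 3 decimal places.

6.862

For each stratum, P(seen in 11 respondents) = 1 - (9/10)^11 = 0.6862.
By linearity of expectation, E[distinct seen] = 10·(1 - (9/10)^11) = 6.8619.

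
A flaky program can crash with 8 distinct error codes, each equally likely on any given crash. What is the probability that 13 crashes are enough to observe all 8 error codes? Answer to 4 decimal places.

0.1393

By inclusion–exclusion over which error codes are missing,
P(all seen) = Σ_{j=0}^{8} (-1)^j C(8,j)((8-j)/8)^13
= 1.00000 - 1.40992 + 0.66520 - 0.12434 + 0.00854 - 0.00016 + 0.00000 - 0.00000 + 0.00000
= 0.13932.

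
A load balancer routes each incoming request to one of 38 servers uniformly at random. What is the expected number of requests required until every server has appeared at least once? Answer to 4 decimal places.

160.6603

The wait to go from k to k+1 distinct servers is geometric with mean 38/(38-k).
E[T] = 38/38 + 38/37 + 38/36 + ... + 38/2 + 38/1 = 38·H_{38}.
H_{38} = 4.22790, so E[T] = 160.66028.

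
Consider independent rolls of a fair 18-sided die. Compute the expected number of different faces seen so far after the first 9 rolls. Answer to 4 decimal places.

For each face, P(seen in 9 rolls) = 1 - (17/18)^9 = 0.40216.
By linearity of expectation, E[distinct seen] = 18·(1 - (17/18)^9) = 7.23881.

7.2388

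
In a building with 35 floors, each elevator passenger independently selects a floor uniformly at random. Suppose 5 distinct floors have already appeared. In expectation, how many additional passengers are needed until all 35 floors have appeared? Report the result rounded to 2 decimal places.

139.82

With k distinct floors already seen, the next new one takes an expected 35/(35-k) passengers.
Sum over k = 5,...,34: E = 35/30 + 35/29 + 35/28 + ... + 35/2 + 35/1 = 139.825.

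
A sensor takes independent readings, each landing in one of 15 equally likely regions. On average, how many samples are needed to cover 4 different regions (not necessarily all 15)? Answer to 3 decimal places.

4.475

With k distinct regions already seen, the next new one arrives after an expected 15/(15-k) samples.
Sum over k = 0,...,3: E = 15/15 + 15/14 + 15/13 + 15/12 = 4.4753.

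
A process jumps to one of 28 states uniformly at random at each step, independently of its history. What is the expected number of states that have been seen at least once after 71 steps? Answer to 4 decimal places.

For each state, P(seen in 71 steps) = 1 - (27/28)^71 = 0.92439.
By linearity of expectation, E[distinct seen] = 28·(1 - (27/28)^71) = 25.88278.

25.8828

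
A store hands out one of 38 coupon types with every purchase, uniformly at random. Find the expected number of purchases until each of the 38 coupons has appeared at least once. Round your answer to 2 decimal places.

160.66

Split into phases: going from k distinct to k+1 distinct takes on average 38/(38-k) purchases.
E[T] = 38/38 + 38/37 + 38/36 + ... + 38/2 + 38/1 = 38·H_{38}.
H_{38} = 4.228, so E[T] = 160.660.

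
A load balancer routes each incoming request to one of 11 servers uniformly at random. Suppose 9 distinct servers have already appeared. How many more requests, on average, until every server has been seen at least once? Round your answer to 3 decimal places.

From k distinct to k+1 distinct takes on average 11/(11-k) requests.
Sum over k = 9,...,10: E = 11/2 + 11/1 = 16.5000.

16.500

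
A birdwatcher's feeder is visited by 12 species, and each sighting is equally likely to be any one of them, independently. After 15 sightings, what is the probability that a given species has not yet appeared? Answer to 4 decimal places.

Each sighting misses the fixed species with probability (12-1)/12 = 11/12, independently.
P(still missing after 15) = (11/12)^15 = 0.27113.

0.2711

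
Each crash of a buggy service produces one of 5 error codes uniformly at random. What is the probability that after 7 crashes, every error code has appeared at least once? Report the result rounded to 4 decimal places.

By inclusion–exclusion over which error codes are missing,
P(all seen) = Σ_{j=0}^{5} (-1)^j C(5,j)((5-j)/5)^7
= 1.00000 - 1.04858 + 0.27994 - 0.01638 + 0.00006 - 0.00000
= 0.21504.

0.2150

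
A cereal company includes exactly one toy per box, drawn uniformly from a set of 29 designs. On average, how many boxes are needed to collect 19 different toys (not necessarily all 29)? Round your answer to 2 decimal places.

With k distinct toys already seen, the next new one arrives after an expected 29/(29-k) boxes.
Sum over k = 0,...,18: E = 29/29 + 29/28 + 29/27 + ... + 29/12 + 29/11 = 29.948.

29.95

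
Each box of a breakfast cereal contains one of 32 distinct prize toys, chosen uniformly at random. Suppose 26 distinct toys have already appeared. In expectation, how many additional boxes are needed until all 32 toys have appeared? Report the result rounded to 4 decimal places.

78.4000

From k distinct to k+1 distinct takes on average 32/(32-k) boxes.
Sum over k = 26,...,31: E = 32/6 + 32/5 + 32/4 + 32/3 + 32/2 + 32/1 = 78.40000.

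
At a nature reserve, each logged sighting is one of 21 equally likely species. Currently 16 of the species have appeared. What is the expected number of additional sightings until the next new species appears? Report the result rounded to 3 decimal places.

Each sighting yields a new species with probability (21-16)/21 = 5/21, so the wait is geometric with mean 21/5.
E = 21/5 = 4.2000.

4.200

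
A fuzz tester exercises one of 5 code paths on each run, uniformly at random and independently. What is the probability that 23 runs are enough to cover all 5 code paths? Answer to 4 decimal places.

Let A_i be the event that code path i is missing after 23 runs. By inclusion–exclusion on the A_i,
P(all seen) = Σ_{j=0}^{5} (-1)^j C(5,j)((5-j)/5)^23
= 1.00000 - 0.02951 + 0.00008 - 0.00000 + 0.00000 - 0.00000
= 0.97056.

0.9706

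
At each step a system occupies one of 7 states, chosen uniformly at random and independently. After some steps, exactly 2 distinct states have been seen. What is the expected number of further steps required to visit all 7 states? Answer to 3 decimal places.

The wait to go from k to k+1 distinct states is geometric with mean 7/(7-k).
Sum over k = 2,...,6: E = 7/5 + 7/4 + 7/3 + 7/2 + 7/1 = 15.9833.

15.983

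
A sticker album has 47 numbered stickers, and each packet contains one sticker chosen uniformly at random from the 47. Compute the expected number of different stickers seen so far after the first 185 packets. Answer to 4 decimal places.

46.1206

For each sticker, P(seen in 185 packets) = 1 - (46/47)^185 = 0.98129.
By linearity of expectation, E[distinct seen] = 47·(1 - (46/47)^185) = 46.12059.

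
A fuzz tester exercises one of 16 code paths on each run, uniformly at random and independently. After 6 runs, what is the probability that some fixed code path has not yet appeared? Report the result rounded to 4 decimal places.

0.6789

Each run misses the fixed code path with probability (16-1)/16 = 15/16, independently.
P(still missing after 6) = (15/16)^6 = 0.67893.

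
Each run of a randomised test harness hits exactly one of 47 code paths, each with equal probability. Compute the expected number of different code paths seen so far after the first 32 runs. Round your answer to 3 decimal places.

23.383

For each code path, P(seen in 32 runs) = 1 - (46/47)^32 = 0.4975.
By linearity of expectation, E[distinct seen] = 47·(1 - (46/47)^32) = 23.3834.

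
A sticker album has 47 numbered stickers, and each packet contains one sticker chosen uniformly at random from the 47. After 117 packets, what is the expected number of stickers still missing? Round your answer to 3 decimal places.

3.796

For each sticker, P(unseen after 117) = (46/47)^117 = 0.0808.
By linearity of expectation, E[unseen] = 47·(46/47)^117 = 3.7959.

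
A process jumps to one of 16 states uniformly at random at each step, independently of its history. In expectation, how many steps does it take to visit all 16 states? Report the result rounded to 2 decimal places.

The wait to go from k to k+1 distinct states is geometric with mean 16/(16-k).
E[T] = 16/16 + 16/15 + 16/14 + ... + 16/2 + 16/1 = 16·H_{16}.
H_{16} = 3.381, so E[T] = 54.092.

54.09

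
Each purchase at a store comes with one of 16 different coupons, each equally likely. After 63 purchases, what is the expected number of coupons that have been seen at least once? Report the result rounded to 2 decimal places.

For each coupon, P(seen in 63 purchases) = 1 - (15/16)^63 = 0.983.
By linearity of expectation, E[distinct seen] = 16·(1 - (15/16)^63) = 15.726.

15.73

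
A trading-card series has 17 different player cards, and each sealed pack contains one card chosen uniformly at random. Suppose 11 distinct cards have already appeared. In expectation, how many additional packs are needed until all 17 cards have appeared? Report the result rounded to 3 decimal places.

41.650

The wait to go from k to k+1 distinct cards is geometric with mean 17/(17-k).
Sum over k = 11,...,16: E = 17/6 + 17/5 + 17/4 + 17/3 + 17/2 + 17/1 = 41.6500.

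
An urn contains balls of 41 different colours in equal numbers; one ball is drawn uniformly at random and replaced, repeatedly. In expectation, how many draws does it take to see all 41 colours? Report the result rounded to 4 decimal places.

After k distinct colours have appeared, the next draw gives a new one with probability (41-k)/41, so the expected wait for the (k+1)-th is 41/(41-k).
E[T] = 41/41 + 41/40 + 41/39 + ... + 41/2 + 41/1 = 41·H_{41}.
H_{41} = 4.30293, so E[T] = 176.42026.

176.4203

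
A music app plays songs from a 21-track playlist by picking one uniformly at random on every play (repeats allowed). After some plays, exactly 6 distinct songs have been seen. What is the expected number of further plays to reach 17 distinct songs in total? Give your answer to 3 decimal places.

With k distinct songs already seen, the next new one takes an expected 21/(21-k) plays.
Sum over k = 6,...,16: E = 21/15 + 21/14 + 21/13 + ... + 21/6 + 21/5 = 25.9328.

25.933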